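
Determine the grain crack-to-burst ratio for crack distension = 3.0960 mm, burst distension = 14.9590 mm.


Formula: Ratio = crack / burst
Substituting: Ratio = 3.0960 / 14.9590
Result: 0.2070


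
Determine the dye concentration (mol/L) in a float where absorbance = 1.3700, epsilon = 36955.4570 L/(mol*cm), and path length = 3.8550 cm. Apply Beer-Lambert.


Formula: c = A / (epsilon * l)
Substituting: c = 1.3700 / (36955.4570 * 3.8550)
Result: 9.6165e-06 mol/L


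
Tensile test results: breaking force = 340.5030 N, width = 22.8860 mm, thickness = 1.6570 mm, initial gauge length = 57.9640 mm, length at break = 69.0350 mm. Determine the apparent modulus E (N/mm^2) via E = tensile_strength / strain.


TS = F / (w * t) = 340.5030 / (22.8860 * 1.6570) = 8.9790 N/mm^2
strain = (Lf - L0) / L0 = (69.0350 - 57.9640) / 57.9640 = 0.1910
E = TS / strain = 8.9790 / 0.1910 = 47.0111 N/mm^2


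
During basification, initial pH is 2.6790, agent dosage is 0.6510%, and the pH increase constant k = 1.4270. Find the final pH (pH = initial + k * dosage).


Formula: pH_final = pH_initial + k * base_pct
Substituting: pH_final = 2.6790 + 1.4270 * 0.6510
Result: 3.6080


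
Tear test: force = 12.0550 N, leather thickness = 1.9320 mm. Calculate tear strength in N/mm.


Formula: Tear strength = force / thickness
Substituting: Tear strength = 12.0550 / 1.9320
Result: 6.2396 N/mm


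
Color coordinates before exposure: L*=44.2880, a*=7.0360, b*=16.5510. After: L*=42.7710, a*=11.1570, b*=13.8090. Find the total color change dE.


dL = -1.5170, da = 4.1210, db = -2.7420
dE = sqrt((-1.5170)^2 + 4.1210^2 + (-2.7420)^2) = 5.1771


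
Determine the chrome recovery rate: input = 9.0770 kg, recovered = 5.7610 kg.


Formula: Recovery = recovered / input * 100
Substituting: Recovery = 5.7610 / 9.0770 * 100
Result: 63.4681 %


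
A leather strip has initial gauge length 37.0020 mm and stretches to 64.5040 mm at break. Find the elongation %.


Formula: Elongation = (Lf - L0) / L0 * 100
Substituting: Elongation = (64.5040 - 37.0020) / 37.0020 * 100
Result: 74.3257 %


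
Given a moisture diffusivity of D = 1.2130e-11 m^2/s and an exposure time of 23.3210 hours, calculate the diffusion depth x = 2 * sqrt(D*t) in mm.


t = 23.3210 hr * 3600 = 83955.6000 s
D * t = 1.2130e-11 * 83955.6000 = 1.0184e-06
x = 2 * sqrt(D*t) = 2 * sqrt(1.0184e-06) = 0.0020183 m = 2.0183 mm


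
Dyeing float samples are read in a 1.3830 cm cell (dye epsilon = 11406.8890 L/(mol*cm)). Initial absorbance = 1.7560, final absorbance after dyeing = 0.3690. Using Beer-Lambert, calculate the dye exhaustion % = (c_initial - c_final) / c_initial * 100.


c_initial = A_i / (epsilon * l) = 1.7560 / (11406.8890 * 1.3830) = 1.1131e-04 mol/L
c_final = A_f / (epsilon * l) = 0.3690 / (11406.8890 * 1.3830) = 2.3390e-05 mol/L
Exhaustion = (c_initial - c_final) / c_initial * 100 = (1.1131e-04 - 2.3390e-05) / 1.1131e-04 * 100 = 78.9863 %


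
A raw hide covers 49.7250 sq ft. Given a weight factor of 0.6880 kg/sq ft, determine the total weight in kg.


Formula: Weight = area * weight_per_sqft
Substituting: Weight = 49.7250 * 0.6880
Result: 34.2108 kg


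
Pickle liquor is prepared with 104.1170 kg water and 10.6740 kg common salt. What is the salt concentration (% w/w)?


Formula: Conc = salt / (water + salt) * 100
Substituting: Conc = 10.6740 / (104.1170 + 10.6740) * 100
Result: 9.2986 %


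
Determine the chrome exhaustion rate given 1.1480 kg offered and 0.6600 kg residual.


Formula: Uptake = (offered - residual) / offered * 100
Substituting: Uptake = (1.1480 - 0.6600) / 1.1480 * 100
Result: 42.5087 %


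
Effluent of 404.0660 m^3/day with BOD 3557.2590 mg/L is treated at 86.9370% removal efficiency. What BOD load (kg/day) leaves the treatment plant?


Load_in = volume * conc / 1000 = 404.0660 * 3557.2590 / 1000 = 1437.3674 kg/day
Removed = Load_in * eff / 100 = 1437.3674 * 86.9370 / 100 = 1249.6041 kg/day
Load_out = Load_in - Removed = 1437.3674 - 1249.6041 = 187.7633 kg/day


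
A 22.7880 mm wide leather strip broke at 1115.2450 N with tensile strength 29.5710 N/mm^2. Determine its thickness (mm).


Formula: t = F / (TS * w)
Substituting: t = 1115.2450 / (29.5710 * 22.7880)
Result: 1.6550 mm


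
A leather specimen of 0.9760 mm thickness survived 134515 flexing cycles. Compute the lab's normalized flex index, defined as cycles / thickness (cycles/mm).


Formula: Index = cycles / thickness
Substituting: Index = 134515 / 0.9760
Result: 137822.7459 cycles/mm


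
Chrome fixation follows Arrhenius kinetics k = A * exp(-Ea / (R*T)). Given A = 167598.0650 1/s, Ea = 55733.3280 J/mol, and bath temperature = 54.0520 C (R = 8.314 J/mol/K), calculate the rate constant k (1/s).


T_K = T_C + 273.15 = 54.0520 + 273.15 = 327.2020 K
exponent = -Ea / (R * T_K) = -55733.3280 / (8.314 * 327.2020) = -20.4875
k = A * exp(exponent) = 167598.0650 * exp(-20.4875) = 2.1216e-04 1/s


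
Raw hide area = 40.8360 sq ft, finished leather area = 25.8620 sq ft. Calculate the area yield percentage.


Formula: Yield = finished / raw * 100
Substituting: Yield = 25.8620 / 40.8360 * 100
Result: 63.3314 %


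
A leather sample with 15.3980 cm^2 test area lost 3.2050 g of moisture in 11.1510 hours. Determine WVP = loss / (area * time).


Formula: WVP = loss / (area * time)
Substituting: WVP = 3.2050 / (15.3980 * 11.1510)
Result: 0.0186659 g/(cm^2*hr)


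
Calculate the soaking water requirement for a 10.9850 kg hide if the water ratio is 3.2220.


Formula: Water = hide_weight * ratio
Substituting: Water = 10.9850 * 3.2220
Result: 35.3937 kg


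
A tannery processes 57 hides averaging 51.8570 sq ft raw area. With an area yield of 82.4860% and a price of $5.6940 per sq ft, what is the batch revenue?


Raw_total = N * avg_area = 57 * 51.8570 = 2955.8490 sq ft
Finished = Raw_total * yield / 100 = 2955.8490 * 82.4860 / 100 = 2438.1616 sq ft
Value = Finished * price = 2438.1616 * 5.6940 = 13882.8922 $


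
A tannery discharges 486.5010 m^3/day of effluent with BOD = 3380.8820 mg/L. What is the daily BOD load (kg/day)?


Formula: BOD_load = volume * conc / 1000
Substituting: BOD_load = 486.5010 * 3380.8820 / 1000
Result: 1644.8025 kg/day


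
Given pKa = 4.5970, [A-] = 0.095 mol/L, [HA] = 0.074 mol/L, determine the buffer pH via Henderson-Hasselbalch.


ratio = [A-] / [HA] = 0.095 / 0.074 = 1.2838
log10(ratio) = 0.1085
pH = pKa + log10(ratio) = 4.5970 + 0.1085 = 4.7055


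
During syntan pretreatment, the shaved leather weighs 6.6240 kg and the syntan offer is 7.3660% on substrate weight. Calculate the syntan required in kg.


Formula: Syntan = substrate * pct / 100
Substituting: Syntan = 6.6240 * 7.3660 / 100
Result: 0.4879 kg


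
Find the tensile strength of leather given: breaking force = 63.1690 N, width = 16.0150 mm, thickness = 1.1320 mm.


Formula: TS = force / (width * thickness)
Substituting: TS = 63.1690 / (16.0150 * 1.1320)
Result: 3.4844 N/mm^2


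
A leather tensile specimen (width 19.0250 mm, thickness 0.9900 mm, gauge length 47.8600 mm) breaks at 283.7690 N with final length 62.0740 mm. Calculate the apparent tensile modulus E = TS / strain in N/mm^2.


TS = F / (w * t) = 283.7690 / (19.0250 * 0.9900) = 15.0662 N/mm^2
strain = (Lf - L0) / L0 = (62.0740 - 47.8600) / 47.8600 = 0.2970
E = TS / strain = 15.0662 / 0.2970 = 50.7296 N/mm^2


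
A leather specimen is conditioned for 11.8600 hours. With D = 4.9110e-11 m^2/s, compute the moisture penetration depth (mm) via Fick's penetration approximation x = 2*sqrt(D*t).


t = 11.8600 hr * 3600 = 42696.0000 s
D * t = 4.9110e-11 * 42696.0000 = 2.0968e-06
x = 2 * sqrt(D*t) = 2 * sqrt(2.0968e-06) = 0.00289607 m = 2.8961 mm


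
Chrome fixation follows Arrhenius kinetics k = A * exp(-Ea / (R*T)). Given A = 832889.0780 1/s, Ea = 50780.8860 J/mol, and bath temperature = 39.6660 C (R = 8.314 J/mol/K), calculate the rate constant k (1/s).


T_K = T_C + 273.15 = 39.6660 + 273.15 = 312.8160 K
exponent = -Ea / (R * T_K) = -50780.8860 / (8.314 * 312.8160) = -19.5255
k = A * exp(exponent) = 832889.0780 * exp(-19.5255) = 0.00275923 1/s


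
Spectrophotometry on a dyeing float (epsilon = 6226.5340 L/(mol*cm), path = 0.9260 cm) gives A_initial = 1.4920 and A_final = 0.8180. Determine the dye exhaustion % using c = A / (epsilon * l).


c_initial = A_i / (epsilon * l) = 1.4920 / (6226.5340 * 0.9260) = 2.5877e-04 mol/L
c_final = A_f / (epsilon * l) = 0.8180 / (6226.5340 * 0.9260) = 1.4187e-04 mol/L
Exhaustion = (c_initial - c_final) / c_initial * 100 = (2.5877e-04 - 1.4187e-04) / 2.5877e-04 * 100 = 45.1743 %


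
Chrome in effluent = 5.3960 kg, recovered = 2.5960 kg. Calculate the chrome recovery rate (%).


Formula: Recovery = recovered / input * 100
Substituting: Recovery = 2.5960 / 5.3960 * 100
Result: 48.1097 %


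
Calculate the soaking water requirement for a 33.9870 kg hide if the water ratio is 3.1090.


Formula: Water = hide_weight * ratio
Substituting: Water = 33.9870 * 3.1090
Result: 105.6656 kg


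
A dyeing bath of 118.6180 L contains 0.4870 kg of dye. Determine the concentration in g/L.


Formula: Conc = dye_mass(kg) / volume(L) * 1000
Substituting: Conc = 0.4870 / 118.6180 * 1000
Result: 4.1056 g/L


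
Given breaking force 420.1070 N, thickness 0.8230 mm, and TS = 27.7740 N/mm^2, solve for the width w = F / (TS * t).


Formula: w = F / (TS * t)
Substituting: w = 420.1070 / (27.7740 * 0.8230)
Result: 18.3790 mm


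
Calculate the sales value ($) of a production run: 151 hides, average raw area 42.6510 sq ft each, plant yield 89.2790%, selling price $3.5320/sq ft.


Raw_total = N * avg_area = 151 * 42.6510 = 6440.3010 sq ft
Finished = Raw_total * yield / 100 = 6440.3010 * 89.2790 / 100 = 5749.8363 sq ft
Value = Finished * price = 5749.8363 * 3.5320 = 20308.4219 $


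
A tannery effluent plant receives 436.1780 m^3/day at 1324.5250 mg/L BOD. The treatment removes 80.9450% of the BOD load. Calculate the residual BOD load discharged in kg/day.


Load_in = volume * conc / 1000 = 436.1780 * 1324.5250 / 1000 = 577.7287 kg/day
Removed = Load_in * eff / 100 = 577.7287 * 80.9450 / 100 = 467.6425 kg/day
Load_out = Load_in - Removed = 577.7287 - 467.6425 = 110.0862 kg/day


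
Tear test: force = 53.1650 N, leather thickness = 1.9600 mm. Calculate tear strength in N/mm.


Formula: Tear strength = force / thickness
Substituting: Tear strength = 53.1650 / 1.9600
Result: 27.1250 N/mm


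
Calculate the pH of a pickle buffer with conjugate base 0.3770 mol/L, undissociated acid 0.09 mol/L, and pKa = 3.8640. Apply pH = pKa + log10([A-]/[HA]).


ratio = [A-] / [HA] = 0.3770 / 0.09 = 4.1889
log10(ratio) = 0.6221
pH = pKa + log10(ratio) = 3.8640 + 0.6221 = 4.4861


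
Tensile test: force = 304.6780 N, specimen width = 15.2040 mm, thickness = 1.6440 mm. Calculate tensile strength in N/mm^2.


Formula: TS = force / (width * thickness)
Substituting: TS = 304.6780 / (15.2040 * 1.6440)
Result: 12.1894 N/mm^2


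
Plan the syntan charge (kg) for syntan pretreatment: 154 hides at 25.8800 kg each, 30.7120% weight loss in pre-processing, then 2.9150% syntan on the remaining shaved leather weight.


Total_raw = N * avg_wt = 154 * 25.8800 = 3985.5200 kg
Substrate = Total_raw * (1 - loss/100) = 3985.5200 * (1 - 30.7120/100) = 2761.4871 kg
Syntan = Substrate * pct / 100 = 2761.4871 * 2.9150 / 100 = 80.4973 kg


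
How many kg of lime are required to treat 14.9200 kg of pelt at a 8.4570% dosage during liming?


Formula: Lime = substrate * pct / 100
Substituting: Lime = 14.9200 * 8.4570 / 100
Result: 1.2618 kg


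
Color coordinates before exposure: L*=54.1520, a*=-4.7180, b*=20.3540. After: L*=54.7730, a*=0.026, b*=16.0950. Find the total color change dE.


dL = 0.6210, da = 4.7440, db = -4.2590
dE = sqrt(0.6210^2 + 4.7440^2 + (-4.2590)^2) = 6.4055


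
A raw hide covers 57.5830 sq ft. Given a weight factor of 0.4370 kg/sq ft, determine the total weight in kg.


Formula: Weight = area * weight_per_sqft
Substituting: Weight = 57.5830 * 0.4370
Result: 25.1638 kg


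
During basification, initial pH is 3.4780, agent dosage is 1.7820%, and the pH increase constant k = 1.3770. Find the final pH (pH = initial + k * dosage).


Formula: pH_final = pH_initial + k * base_pct
Substituting: pH_final = 3.4780 + 1.3770 * 1.7820
Result: 5.9318


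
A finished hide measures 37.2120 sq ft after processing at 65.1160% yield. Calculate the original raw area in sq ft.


Formula: raw = finished * 100 / yield
Substituting: raw = 37.2120 * 100 / 65.1160
Result: 57.1472 sq ft


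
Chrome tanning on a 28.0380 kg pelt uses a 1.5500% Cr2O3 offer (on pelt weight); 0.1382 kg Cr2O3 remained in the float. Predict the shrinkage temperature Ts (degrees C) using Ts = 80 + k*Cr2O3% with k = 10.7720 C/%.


Offered = pelt * offer_pct / 100 = 28.0380 * 1.5500 / 100 = 0.4346 kg
Uptake = offered - residual = 0.4346 - 0.1382 = 0.2964 kg
Cr2O3% on pelt = uptake / pelt * 100 = 0.2964 / 28.0380 * 100 = 1.0571 %
Ts = 80 + k * Cr2O3% = 80 + 10.7720 * 1.0571 = 91.3871 C


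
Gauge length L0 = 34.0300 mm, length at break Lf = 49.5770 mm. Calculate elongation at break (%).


Formula: Elongation = (Lf - L0) / L0 * 100
Substituting: Elongation = (49.5770 - 34.0300) / 34.0300 * 100
Result: 45.6862 %


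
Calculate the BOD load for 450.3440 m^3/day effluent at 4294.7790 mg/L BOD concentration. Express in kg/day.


Formula: BOD_load = volume * conc / 1000
Substituting: BOD_load = 450.3440 * 4294.7790 / 1000
Result: 1934.1280 kg/day


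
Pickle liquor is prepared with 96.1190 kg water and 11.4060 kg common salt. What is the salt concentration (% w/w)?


Formula: Conc = salt / (water + salt) * 100
Substituting: Conc = 11.4060 / (96.1190 + 11.4060) * 100
Result: 10.6078 %


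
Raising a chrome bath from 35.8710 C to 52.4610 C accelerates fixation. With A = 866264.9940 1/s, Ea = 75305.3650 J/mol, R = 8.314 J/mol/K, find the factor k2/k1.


T1 = 35.8710 + 273.15 = 309.0210 K; T2 = 52.4610 + 273.15 = 325.6110 K
k1 = A * exp(-Ea/(R*T1)) = 866264.9940 * exp(-75305.3650/(8.314*309.0210)) = 1.6148e-07 1/s
k2 = A * exp(-Ea/(R*T2)) = 866264.9940 * exp(-75305.3650/(8.314*325.6110)) = 7.1895e-07 1/s
k2/k1 = 7.1895e-07 / 1.6148e-07 = 4.4522


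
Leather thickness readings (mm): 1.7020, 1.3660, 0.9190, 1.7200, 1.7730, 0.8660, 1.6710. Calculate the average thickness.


Formula: Average = sum / n
Substituting: Average = 10.0170 / 7
Result: 1.4310 mm


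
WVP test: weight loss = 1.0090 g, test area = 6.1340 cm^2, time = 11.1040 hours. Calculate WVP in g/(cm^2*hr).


Formula: WVP = loss / (area * time)
Substituting: WVP = 1.0090 / (6.1340 * 11.1040)
Result: 0.0148138 g/(cm^2*hr)


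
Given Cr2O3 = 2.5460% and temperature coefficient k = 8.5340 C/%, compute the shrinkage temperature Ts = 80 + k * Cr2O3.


Formula: Ts = 80 + k * Cr2O3
Substituting: Ts = 80 + 8.5340 * 2.5460
Result: 101.7276 C


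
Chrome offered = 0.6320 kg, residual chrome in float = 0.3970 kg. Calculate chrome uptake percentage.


Formula: Uptake = (offered - residual) / offered * 100
Substituting: Uptake = (0.6320 - 0.3970) / 0.6320 * 100
Result: 37.1835 %


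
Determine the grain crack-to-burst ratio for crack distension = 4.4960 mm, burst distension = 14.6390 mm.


Formula: Ratio = crack / burst
Substituting: Ratio = 4.4960 / 14.6390
Result: 0.3071


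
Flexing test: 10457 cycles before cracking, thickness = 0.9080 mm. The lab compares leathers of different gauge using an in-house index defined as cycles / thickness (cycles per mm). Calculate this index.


Formula: Index = cycles / thickness
Substituting: Index = 10457 / 0.9080
Result: 11516.5198 cycles/mm


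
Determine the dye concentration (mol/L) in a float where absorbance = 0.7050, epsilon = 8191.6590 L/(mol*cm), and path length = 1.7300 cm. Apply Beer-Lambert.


Formula: c = A / (epsilon * l)
Substituting: c = 0.7050 / (8191.6590 * 1.7300)
Result: 4.9747e-05 mol/L


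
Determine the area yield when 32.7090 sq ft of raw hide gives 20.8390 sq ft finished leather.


Formula: Yield = finished / raw * 100
Substituting: Yield = 20.8390 / 32.7090 * 100
Result: 63.7103 %


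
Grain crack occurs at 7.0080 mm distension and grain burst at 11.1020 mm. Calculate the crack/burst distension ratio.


Formula: Ratio = crack / burst
Substituting: Ratio = 7.0080 / 11.1020
Result: 0.6312


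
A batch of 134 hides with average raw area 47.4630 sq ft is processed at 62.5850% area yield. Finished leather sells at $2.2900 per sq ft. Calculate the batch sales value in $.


Raw_total = N * avg_area = 134 * 47.4630 = 6360.0420 sq ft
Finished = Raw_total * yield / 100 = 6360.0420 * 62.5850 / 100 = 3980.4323 sq ft
Value = Finished * price = 3980.4323 * 2.2900 = 9115.1899 $


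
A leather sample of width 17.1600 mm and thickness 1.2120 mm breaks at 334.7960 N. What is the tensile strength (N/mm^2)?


Formula: TS = force / (width * thickness)
Substituting: TS = 334.7960 / (17.1600 * 1.2120)
Result: 16.0976 N/mm^2


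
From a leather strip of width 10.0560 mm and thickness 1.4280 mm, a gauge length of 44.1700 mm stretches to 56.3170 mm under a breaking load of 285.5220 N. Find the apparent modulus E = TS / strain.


TS = F / (w * t) = 285.5220 / (10.0560 * 1.4280) = 19.8832 N/mm^2
strain = (Lf - L0) / L0 = (56.3170 - 44.1700) / 44.1700 = 0.2750
E = TS / strain = 19.8832 / 0.2750 = 72.3010 N/mm^2


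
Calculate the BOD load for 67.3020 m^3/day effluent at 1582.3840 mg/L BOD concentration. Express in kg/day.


Formula: BOD_load = volume * conc / 1000
Substituting: BOD_load = 67.3020 * 1582.3840 / 1000
Result: 106.4976 kg/day


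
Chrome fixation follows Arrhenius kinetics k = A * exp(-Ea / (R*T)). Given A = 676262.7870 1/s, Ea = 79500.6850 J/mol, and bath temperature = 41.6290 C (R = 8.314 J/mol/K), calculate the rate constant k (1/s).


T_K = T_C + 273.15 = 41.6290 + 273.15 = 314.7790 K
exponent = -Ea / (R * T_K) = -79500.6850 / (8.314 * 314.7790) = -30.3777
k = A * exp(exponent) = 676262.7870 * exp(-30.3777) = 4.3375e-08 1/s


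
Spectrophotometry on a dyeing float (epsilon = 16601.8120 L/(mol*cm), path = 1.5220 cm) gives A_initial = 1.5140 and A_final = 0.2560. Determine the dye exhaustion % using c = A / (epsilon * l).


c_initial = A_i / (epsilon * l) = 1.5140 / (16601.8120 * 1.5220) = 5.9918e-05 mol/L
c_final = A_f / (epsilon * l) = 0.2560 / (16601.8120 * 1.5220) = 1.0131e-05 mol/L
Exhaustion = (c_initial - c_final) / c_initial * 100 = (5.9918e-05 - 1.0131e-05) / 5.9918e-05 * 100 = 83.0911 %


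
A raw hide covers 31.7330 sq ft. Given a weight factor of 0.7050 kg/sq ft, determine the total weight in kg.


Formula: Weight = area * weight_per_sqft
Substituting: Weight = 31.7330 * 0.7050
Result: 22.3718 kg


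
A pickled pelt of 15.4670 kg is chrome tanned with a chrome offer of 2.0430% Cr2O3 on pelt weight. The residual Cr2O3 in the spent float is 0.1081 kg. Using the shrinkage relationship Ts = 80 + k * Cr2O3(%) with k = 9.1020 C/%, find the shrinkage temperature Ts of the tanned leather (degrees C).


Offered = pelt * offer_pct / 100 = 15.4670 * 2.0430 / 100 = 0.3160 kg
Uptake = offered - residual = 0.3160 - 0.1081 = 0.2079 kg
Cr2O3% on pelt = uptake / pelt * 100 = 0.2079 / 15.4670 * 100 = 1.3441 %
Ts = 80 + k * Cr2O3% = 80 + 9.1020 * 1.3441 = 92.2339 C


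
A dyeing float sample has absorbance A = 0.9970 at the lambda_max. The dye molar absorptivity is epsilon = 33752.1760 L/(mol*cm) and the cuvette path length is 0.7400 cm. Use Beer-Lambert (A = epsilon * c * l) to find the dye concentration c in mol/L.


Formula: c = A / (epsilon * l)
Substituting: c = 0.9970 / (33752.1760 * 0.7400)
Result: 3.9917e-05 mol/L


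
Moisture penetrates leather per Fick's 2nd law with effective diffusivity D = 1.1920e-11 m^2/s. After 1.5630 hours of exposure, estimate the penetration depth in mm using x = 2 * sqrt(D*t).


t = 1.5630 hr * 3600 = 5626.8000 s
D * t = 1.1920e-11 * 5626.8000 = 6.7071e-08
x = 2 * sqrt(D*t) = 2 * sqrt(6.7071e-08) = 5.1796e-04 m = 0.5180 mm


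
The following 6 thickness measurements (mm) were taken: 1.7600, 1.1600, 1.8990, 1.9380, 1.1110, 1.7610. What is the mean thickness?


Formula: Average = sum / n
Substituting: Average = 9.6290 / 6
Result: 1.6048 mm


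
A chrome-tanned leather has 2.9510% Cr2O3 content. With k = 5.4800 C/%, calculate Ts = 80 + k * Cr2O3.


Formula: Ts = 80 + k * Cr2O3
Substituting: Ts = 80 + 5.4800 * 2.9510
Result: 96.1715 C


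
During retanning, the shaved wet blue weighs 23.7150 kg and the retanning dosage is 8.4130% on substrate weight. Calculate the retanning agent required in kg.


Formula: Retan = substrate * pct / 100
Substituting: Retan = 23.7150 * 8.4130 / 100
Result: 1.9951 kg


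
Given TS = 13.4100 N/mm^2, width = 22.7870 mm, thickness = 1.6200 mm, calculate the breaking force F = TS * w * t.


Formula: F = TS * w * t
Substituting: F = 13.4100 * 22.7870 * 1.6200
Result: 495.0293 N


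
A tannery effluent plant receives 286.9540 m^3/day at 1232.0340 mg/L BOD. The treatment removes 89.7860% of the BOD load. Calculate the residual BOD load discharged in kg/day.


Load_in = volume * conc / 1000 = 286.9540 * 1232.0340 / 1000 = 353.5371 kg/day
Removed = Load_in * eff / 100 = 353.5371 * 89.7860 / 100 = 317.4268 kg/day
Load_out = Load_in - Removed = 353.5371 - 317.4268 = 36.1103 kg/day


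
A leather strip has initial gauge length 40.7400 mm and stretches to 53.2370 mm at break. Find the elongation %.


Formula: Elongation = (Lf - L0) / L0 * 100
Substituting: Elongation = (53.2370 - 40.7400) / 40.7400 * 100
Result: 30.6750 %


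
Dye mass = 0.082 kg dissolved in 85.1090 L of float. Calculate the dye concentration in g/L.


Formula: Conc = dye_mass(kg) / volume(L) * 1000
Substituting: Conc = 0.082 / 85.1090 * 1000
Result: 0.9635 g/L


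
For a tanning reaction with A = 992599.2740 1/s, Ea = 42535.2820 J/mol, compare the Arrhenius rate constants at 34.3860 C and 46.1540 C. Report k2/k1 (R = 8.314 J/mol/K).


T1 = 34.3860 + 273.15 = 307.5360 K; T2 = 46.1540 + 273.15 = 319.3040 K
k1 = A * exp(-Ea/(R*T1)) = 992599.2740 * exp(-42535.2820/(8.314*307.5360)) = 0.0591485 1/s
k2 = A * exp(-Ea/(R*T2)) = 992599.2740 * exp(-42535.2820/(8.314*319.3040)) = 0.1092 1/s
k2/k1 = 0.1092 / 0.0591485 = 1.8462


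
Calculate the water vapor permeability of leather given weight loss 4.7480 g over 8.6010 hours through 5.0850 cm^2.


Formula: WVP = loss / (area * time)
Substituting: WVP = 4.7480 / (5.0850 * 8.6010)
Result: 0.1086 g/(cm^2*hr)


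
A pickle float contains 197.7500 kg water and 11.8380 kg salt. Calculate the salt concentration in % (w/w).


Formula: Conc = salt / (water + salt) * 100
Substituting: Conc = 11.8380 / (197.7500 + 11.8380) * 100
Result: 5.6482 %


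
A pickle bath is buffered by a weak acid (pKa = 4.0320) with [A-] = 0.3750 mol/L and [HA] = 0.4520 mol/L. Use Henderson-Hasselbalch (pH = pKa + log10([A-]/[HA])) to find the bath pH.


ratio = [A-] / [HA] = 0.3750 / 0.4520 = 0.8296
log10(ratio) = -0.0811072
pH = pKa + log10(ratio) = 4.0320 - 0.0811072 = 3.9509


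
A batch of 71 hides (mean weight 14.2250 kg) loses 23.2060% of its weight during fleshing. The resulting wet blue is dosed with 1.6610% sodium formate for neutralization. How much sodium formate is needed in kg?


Total_raw = N * avg_wt = 71 * 14.2250 = 1009.9750 kg
Substrate = Total_raw * (1 - loss/100) = 1009.9750 * (1 - 23.2060/100) = 775.6002 kg
Neutralizer = Substrate * pct / 100 = 775.6002 * 1.6610 / 100 = 12.8827 kg


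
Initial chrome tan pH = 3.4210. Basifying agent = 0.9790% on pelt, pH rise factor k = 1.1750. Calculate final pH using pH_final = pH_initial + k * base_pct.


Formula: pH_final = pH_initial + k * base_pct
Substituting: pH_final = 3.4210 + 1.1750 * 0.9790
Result: 4.5713


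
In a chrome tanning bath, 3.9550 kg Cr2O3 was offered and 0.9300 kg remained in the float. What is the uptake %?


Formula: Uptake = (offered - residual) / offered * 100
Substituting: Uptake = (3.9550 - 0.9300) / 3.9550 * 100
Result: 76.4855 %


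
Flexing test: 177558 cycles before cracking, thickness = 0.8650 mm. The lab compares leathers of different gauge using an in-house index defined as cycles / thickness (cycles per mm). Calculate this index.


Formula: Index = cycles / thickness
Substituting: Index = 177558 / 0.8650
Result: 205269.3642 cycles/mm


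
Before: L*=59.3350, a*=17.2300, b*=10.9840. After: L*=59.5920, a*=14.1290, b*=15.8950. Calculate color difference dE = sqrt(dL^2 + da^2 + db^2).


dL = 0.2570, da = -3.1010, db = 4.9110
dE = sqrt(0.2570^2 + (-3.1010)^2 + 4.9110^2) = 5.8138


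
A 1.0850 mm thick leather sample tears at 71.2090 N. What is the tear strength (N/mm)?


Formula: Tear strength = force / thickness
Substituting: Tear strength = 71.2090 / 1.0850
Result: 65.6304 N/mm


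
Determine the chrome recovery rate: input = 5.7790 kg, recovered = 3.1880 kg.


Formula: Recovery = recovered / input * 100
Substituting: Recovery = 3.1880 / 5.7790 * 100
Result: 55.1653 %


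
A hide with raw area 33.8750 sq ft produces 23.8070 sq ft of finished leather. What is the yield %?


Formula: Yield = finished / raw * 100
Substituting: Yield = 23.8070 / 33.8750 * 100
Result: 70.2790 %


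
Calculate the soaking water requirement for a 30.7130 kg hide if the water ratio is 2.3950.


Formula: Water = hide_weight * ratio
Substituting: Water = 30.7130 * 2.3950
Result: 73.5576 kg


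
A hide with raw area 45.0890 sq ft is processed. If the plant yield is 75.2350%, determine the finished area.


Formula: finished = raw * yield / 100
Substituting: finished = 45.0890 * 75.2350 / 100
Result: 33.9227 sq ft


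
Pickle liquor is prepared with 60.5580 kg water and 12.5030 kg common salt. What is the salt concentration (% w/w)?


Formula: Conc = salt / (water + salt) * 100
Substituting: Conc = 12.5030 / (60.5580 + 12.5030) * 100
Result: 17.1131 %


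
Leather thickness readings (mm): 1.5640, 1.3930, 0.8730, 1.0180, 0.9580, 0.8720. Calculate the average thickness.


Formula: Average = sum / n
Substituting: Average = 6.6780 / 6
Result: 1.1130 mm


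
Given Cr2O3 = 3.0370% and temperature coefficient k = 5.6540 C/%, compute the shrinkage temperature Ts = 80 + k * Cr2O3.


Formula: Ts = 80 + k * Cr2O3
Substituting: Ts = 80 + 5.6540 * 3.0370
Result: 97.1712 C


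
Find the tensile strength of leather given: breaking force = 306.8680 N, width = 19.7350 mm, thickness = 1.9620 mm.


Formula: TS = force / (width * thickness)
Substituting: TS = 306.8680 / (19.7350 * 1.9620)
Result: 7.9253 N/mm^2


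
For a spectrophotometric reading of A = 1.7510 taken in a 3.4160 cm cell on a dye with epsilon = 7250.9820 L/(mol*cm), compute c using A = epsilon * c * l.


Formula: c = A / (epsilon * l)
Substituting: c = 1.7510 / (7250.9820 * 3.4160)
Result: 7.0692e-05 mol/L


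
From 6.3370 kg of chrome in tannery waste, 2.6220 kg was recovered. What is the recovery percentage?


Formula: Recovery = recovered / input * 100
Substituting: Recovery = 2.6220 / 6.3370 * 100
Result: 41.3760 %


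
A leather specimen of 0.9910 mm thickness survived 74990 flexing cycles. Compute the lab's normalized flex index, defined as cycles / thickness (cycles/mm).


Formula: Index = cycles / thickness
Substituting: Index = 74990 / 0.9910
Result: 75671.0394 cycles/mm


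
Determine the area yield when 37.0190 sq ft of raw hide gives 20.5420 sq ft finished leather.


Formula: Yield = finished / raw * 100
Substituting: Yield = 20.5420 / 37.0190 * 100
Result: 55.4904 %


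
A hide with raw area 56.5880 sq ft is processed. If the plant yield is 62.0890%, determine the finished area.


Formula: finished = raw * yield / 100
Substituting: finished = 56.5880 * 62.0890 / 100
Result: 35.1349 sq ft


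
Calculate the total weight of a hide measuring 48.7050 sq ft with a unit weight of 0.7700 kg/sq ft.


Formula: Weight = area * weight_per_sqft
Substituting: Weight = 48.7050 * 0.7700
Result: 37.5029 kg


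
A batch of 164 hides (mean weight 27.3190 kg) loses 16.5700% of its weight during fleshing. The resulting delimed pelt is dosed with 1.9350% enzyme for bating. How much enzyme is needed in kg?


Total_raw = N * avg_wt = 164 * 27.3190 = 4480.3160 kg
Substrate = Total_raw * (1 - loss/100) = 4480.3160 * (1 - 16.5700/100) = 3737.9276 kg
Enzyme = Substrate * pct / 100 = 3737.9276 * 1.9350 / 100 = 72.3289 kg


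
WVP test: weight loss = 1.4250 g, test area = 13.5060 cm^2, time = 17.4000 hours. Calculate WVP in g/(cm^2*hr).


Formula: WVP = loss / (area * time)
Substituting: WVP = 1.4250 / (13.5060 * 17.4000)
Result: 0.00606372 g/(cm^2*hr)


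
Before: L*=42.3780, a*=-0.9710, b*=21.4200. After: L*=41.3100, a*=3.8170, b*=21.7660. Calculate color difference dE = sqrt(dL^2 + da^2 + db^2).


dL = -1.0680, da = 4.7880, db = 0.3460
dE = sqrt((-1.0680)^2 + 4.7880^2 + 0.3460^2) = 4.9179


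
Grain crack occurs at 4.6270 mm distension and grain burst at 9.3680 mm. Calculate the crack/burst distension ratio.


Formula: Ratio = crack / burst
Substituting: Ratio = 4.6270 / 9.3680
Result: 0.4939


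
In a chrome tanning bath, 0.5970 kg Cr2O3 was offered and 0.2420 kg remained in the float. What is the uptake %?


Formula: Uptake = (offered - residual) / offered * 100
Substituting: Uptake = (0.5970 - 0.2420) / 0.5970 * 100
Result: 59.4640 %


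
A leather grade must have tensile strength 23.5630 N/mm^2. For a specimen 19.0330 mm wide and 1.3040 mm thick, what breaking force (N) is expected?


Formula: F = TS * w * t
Substituting: F = 23.5630 * 19.0330 * 1.3040
Result: 584.8109 N


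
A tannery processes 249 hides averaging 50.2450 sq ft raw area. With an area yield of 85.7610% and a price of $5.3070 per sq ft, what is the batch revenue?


Raw_total = N * avg_area = 249 * 50.2450 = 12511.0050 sq ft
Finished = Raw_total * yield / 100 = 12511.0050 * 85.7610 / 100 = 10729.5630 sq ft
Value = Finished * price = 10729.5630 * 5.3070 = 56941.7908 $


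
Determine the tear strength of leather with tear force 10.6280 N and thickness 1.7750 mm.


Formula: Tear strength = force / thickness
Substituting: Tear strength = 10.6280 / 1.7750
Result: 5.9876 N/mm


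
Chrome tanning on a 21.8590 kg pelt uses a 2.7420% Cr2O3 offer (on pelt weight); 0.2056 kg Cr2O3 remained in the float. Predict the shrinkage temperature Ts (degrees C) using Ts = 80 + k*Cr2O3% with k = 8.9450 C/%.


Offered = pelt * offer_pct / 100 = 21.8590 * 2.7420 / 100 = 0.5994 kg
Uptake = offered - residual = 0.5994 - 0.2056 = 0.3938 kg
Cr2O3% on pelt = uptake / pelt * 100 = 0.3938 / 21.8590 * 100 = 1.8014 %
Ts = 80 + k * Cr2O3% = 80 + 8.9450 * 1.8014 = 96.1138 C


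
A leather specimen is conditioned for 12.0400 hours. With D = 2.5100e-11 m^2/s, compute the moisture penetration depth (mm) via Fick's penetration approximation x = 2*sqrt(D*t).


t = 12.0400 hr * 3600 = 43344.0000 s
D * t = 2.5100e-11 * 43344.0000 = 1.0879e-06
x = 2 * sqrt(D*t) = 2 * sqrt(1.0879e-06) = 0.00208608 m = 2.0861 mm


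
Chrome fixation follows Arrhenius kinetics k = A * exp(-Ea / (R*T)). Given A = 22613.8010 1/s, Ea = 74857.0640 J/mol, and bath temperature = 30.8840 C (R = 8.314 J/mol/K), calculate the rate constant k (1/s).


T_K = T_C + 273.15 = 30.8840 + 273.15 = 304.0340 K
exponent = -Ea / (R * T_K) = -74857.0640 / (8.314 * 304.0340) = -29.6142
k = A * exp(exponent) = 22613.8010 * exp(-29.6142) = 3.1122e-09 1/s


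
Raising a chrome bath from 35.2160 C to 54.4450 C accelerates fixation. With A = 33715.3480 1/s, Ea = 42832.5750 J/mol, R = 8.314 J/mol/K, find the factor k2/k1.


T1 = 35.2160 + 273.15 = 308.3660 K; T2 = 54.4450 + 273.15 = 327.5950 K
k1 = A * exp(-Ea/(R*T1)) = 33715.3480 * exp(-42832.5750/(8.314*308.3660)) = 0.00187104 1/s
k2 = A * exp(-Ea/(R*T2)) = 33715.3480 * exp(-42832.5750/(8.314*327.5950)) = 0.00498858 1/s
k2/k1 = 0.00498858 / 0.00187104 = 2.6662


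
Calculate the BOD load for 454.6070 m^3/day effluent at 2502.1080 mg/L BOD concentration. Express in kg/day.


Formula: BOD_load = volume * conc / 1000
Substituting: BOD_load = 454.6070 * 2502.1080 / 1000
Result: 1137.4758 kg/day


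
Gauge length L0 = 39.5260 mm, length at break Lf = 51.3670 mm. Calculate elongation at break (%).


Formula: Elongation = (Lf - L0) / L0 * 100
Substituting: Elongation = (51.3670 - 39.5260) / 39.5260 * 100
Result: 29.9575 %


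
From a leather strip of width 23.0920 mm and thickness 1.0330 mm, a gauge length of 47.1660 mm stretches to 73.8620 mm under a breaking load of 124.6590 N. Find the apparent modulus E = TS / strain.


TS = F / (w * t) = 124.6590 / (23.0920 * 1.0330) = 5.2259 N/mm^2
strain = (Lf - L0) / L0 = (73.8620 - 47.1660) / 47.1660 = 0.5660
E = TS / strain = 5.2259 / 0.5660 = 9.2330 N/mm^2


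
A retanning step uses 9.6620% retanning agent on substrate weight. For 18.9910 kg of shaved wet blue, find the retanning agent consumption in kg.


Formula: Retan = substrate * pct / 100
Substituting: Retan = 18.9910 * 9.6620 / 100
Result: 1.8349 kg


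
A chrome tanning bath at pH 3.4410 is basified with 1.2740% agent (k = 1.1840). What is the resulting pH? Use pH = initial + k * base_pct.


Formula: pH_final = pH_initial + k * base_pct
Substituting: pH_final = 3.4410 + 1.1840 * 1.2740
Result: 4.9494


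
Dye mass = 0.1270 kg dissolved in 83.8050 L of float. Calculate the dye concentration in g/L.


Formula: Conc = dye_mass(kg) / volume(L) * 1000
Substituting: Conc = 0.1270 / 83.8050 * 1000
Result: 1.5154 g/L


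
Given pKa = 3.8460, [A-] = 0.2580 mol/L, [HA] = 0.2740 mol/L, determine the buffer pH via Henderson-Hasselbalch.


ratio = [A-] / [HA] = 0.2580 / 0.2740 = 0.9416
log10(ratio) = -0.0261309
pH = pKa + log10(ratio) = 3.8460 - 0.0261309 = 3.8199


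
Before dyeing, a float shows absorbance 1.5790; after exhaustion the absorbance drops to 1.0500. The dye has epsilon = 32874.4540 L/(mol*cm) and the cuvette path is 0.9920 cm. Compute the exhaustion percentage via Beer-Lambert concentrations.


c_initial = A_i / (epsilon * l) = 1.5790 / (32874.4540 * 0.9920) = 4.8419e-05 mol/L
c_final = A_f / (epsilon * l) = 1.0500 / (32874.4540 * 0.9920) = 3.2197e-05 mol/L
Exhaustion = (c_initial - c_final) / c_initial * 100 = (4.8419e-05 - 3.2197e-05) / 4.8419e-05 * 100 = 33.5022 %


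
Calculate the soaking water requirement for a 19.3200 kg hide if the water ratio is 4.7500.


Formula: Water = hide_weight * ratio
Substituting: Water = 19.3200 * 4.7500
Result: 91.7700 kg


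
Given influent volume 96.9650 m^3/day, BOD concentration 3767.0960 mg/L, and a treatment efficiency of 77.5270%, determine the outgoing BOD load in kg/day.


Load_in = volume * conc / 1000 = 96.9650 * 3767.0960 / 1000 = 365.2765 kg/day
Removed = Load_in * eff / 100 = 365.2765 * 77.5270 / 100 = 283.1879 kg/day
Load_out = Load_in - Removed = 365.2765 - 283.1879 = 82.0886 kg/day


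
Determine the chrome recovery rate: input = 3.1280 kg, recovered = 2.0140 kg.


Formula: Recovery = recovered / input * 100
Substituting: Recovery = 2.0140 / 3.1280 * 100
Result: 64.3862 %


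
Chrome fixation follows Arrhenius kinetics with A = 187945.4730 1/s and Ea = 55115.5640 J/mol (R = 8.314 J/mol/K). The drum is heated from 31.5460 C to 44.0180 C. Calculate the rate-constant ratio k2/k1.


T1 = 31.5460 + 273.15 = 304.6960 K; T2 = 44.0180 + 273.15 = 317.1680 K
k1 = A * exp(-Ea/(R*T1)) = 187945.4730 * exp(-55115.5640/(8.314*304.6960)) = 6.6853e-05 1/s
k2 = A * exp(-Ea/(R*T2)) = 187945.4730 * exp(-55115.5640/(8.314*317.1680)) = 1.5728e-04 1/s
k2/k1 = 1.5728e-04 / 6.6853e-05 = 2.3527


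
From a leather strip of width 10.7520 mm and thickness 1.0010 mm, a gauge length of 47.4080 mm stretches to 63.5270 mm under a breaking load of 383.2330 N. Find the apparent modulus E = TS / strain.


TS = F / (w * t) = 383.2330 / (10.7520 * 1.0010) = 35.6073 N/mm^2
strain = (Lf - L0) / L0 = (63.5270 - 47.4080) / 47.4080 = 0.3400
E = TS / strain = 35.6073 / 0.3400 = 104.7257 N/mm^2


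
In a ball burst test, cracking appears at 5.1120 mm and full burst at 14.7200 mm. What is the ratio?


Formula: Ratio = crack / burst
Substituting: Ratio = 5.1120 / 14.7200
Result: 0.3473


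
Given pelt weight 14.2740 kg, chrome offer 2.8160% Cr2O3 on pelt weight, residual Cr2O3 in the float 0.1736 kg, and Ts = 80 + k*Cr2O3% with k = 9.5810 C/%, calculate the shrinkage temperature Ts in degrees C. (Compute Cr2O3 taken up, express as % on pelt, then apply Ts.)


Offered = pelt * offer_pct / 100 = 14.2740 * 2.8160 / 100 = 0.4020 kg
Uptake = offered - residual = 0.4020 - 0.1736 = 0.2284 kg
Cr2O3% on pelt = uptake / pelt * 100 = 0.2284 / 14.2740 * 100 = 1.5998 %
Ts = 80 + k * Cr2O3% = 80 + 9.5810 * 1.5998 = 95.3277 C


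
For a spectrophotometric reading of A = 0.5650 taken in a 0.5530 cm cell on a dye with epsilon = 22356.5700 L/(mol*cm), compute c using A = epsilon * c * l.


Formula: c = A / (epsilon * l)
Substituting: c = 0.5650 / (22356.5700 * 0.5530)
Result: 4.5700e-05 mol/L


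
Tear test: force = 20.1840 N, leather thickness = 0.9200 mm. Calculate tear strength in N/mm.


Formula: Tear strength = force / thickness
Substituting: Tear strength = 20.1840 / 0.9200
Result: 21.9391 N/mm


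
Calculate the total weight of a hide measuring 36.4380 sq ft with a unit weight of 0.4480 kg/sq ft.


Formula: Weight = area * weight_per_sqft
Substituting: Weight = 36.4380 * 0.4480
Result: 16.3242 kg


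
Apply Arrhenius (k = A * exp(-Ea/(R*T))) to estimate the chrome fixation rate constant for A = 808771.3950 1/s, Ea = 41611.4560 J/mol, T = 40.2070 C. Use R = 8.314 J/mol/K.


T_K = T_C + 273.15 = 40.2070 + 273.15 = 313.3570 K
exponent = -Ea / (R * T_K) = -41611.4560 / (8.314 * 313.3570) = -15.9722
k = A * exp(exponent) = 808771.3950 * exp(-15.9722) = 0.0935852 1/s


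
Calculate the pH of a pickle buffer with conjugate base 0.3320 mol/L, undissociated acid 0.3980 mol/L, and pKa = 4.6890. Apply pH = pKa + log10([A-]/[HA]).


ratio = [A-] / [HA] = 0.3320 / 0.3980 = 0.8342
log10(ratio) = -0.078745
pH = pKa + log10(ratio) = 4.6890 - 0.078745 = 4.6103


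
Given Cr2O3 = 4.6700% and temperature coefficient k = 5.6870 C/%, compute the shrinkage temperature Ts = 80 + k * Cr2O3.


Formula: Ts = 80 + k * Cr2O3
Substituting: Ts = 80 + 5.6870 * 4.6700
Result: 106.5583 C


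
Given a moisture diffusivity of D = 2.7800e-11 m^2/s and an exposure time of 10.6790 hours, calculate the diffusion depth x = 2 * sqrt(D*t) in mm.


t = 10.6790 hr * 3600 = 38444.4000 s
D * t = 2.7800e-11 * 38444.4000 = 1.0688e-06
x = 2 * sqrt(D*t) = 2 * sqrt(1.0688e-06) = 0.00206761 m = 2.0676 mm


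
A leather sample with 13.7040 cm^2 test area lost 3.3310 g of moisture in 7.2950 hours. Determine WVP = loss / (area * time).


Formula: WVP = loss / (area * time)
Substituting: WVP = 3.3310 / (13.7040 * 7.2950)
Result: 0.0333198 g/(cm^2*hr)


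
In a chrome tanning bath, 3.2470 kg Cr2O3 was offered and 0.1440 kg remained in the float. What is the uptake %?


Formula: Uptake = (offered - residual) / offered * 100
Substituting: Uptake = (3.2470 - 0.1440) / 3.2470 * 100
Result: 95.5651 %


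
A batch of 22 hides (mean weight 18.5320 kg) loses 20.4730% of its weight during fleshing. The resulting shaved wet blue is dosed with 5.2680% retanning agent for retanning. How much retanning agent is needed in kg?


Total_raw = N * avg_wt = 22 * 18.5320 = 407.7040 kg
Substrate = Total_raw * (1 - loss/100) = 407.7040 * (1 - 20.4730/100) = 324.2348 kg
Retan = Substrate * pct / 100 = 324.2348 * 5.2680 / 100 = 17.0807 kg


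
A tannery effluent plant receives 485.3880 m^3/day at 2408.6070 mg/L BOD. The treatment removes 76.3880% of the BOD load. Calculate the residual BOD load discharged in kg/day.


Load_in = volume * conc / 1000 = 485.3880 * 2408.6070 / 1000 = 1169.1089 kg/day
Removed = Load_in * eff / 100 = 1169.1089 * 76.3880 / 100 = 893.0589 kg/day
Load_out = Load_in - Removed = 1169.1089 - 893.0589 = 276.0500 kg/day
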